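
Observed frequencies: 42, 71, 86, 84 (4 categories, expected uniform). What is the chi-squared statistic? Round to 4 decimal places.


chi2 = sum((O-E)^2/E), E = total/4
total = 283, E = 283/4 = 70.75
(42 - 70.75)^2 / 70.75 = 826.5625 / 70.75 = 13225/1132 ≈ 11.682862
(71 - 70.75)^2 / 70.75 = 0.0625 / 70.75 = 1/1132 ≈ 0.000883
(86 - 70.75)^2 / 70.75 = 232.5625 / 70.75 = 3721/1132 ≈ 3.287102
(84 - 70.75)^2 / 70.75 = 175.5625 / 70.75 = 2809/1132 ≈ 2.481449
chi2 = 4939/283 ≈ 17.452297

17.4523


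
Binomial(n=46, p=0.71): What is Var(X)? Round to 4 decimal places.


Var = n*p*(1-p) = 46 * 0.71 * 0.29 = 9.4714

9.4714


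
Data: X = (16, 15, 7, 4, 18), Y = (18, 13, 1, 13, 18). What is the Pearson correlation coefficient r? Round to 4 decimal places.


r = sum((xi-xbar)(yi-ybar)) / sqrt(sum((xi-xbar)^2) * sum((yi-ybar)^2))
n = 5, xbar = 60/5 = 12, ybar = 63/5 = 12.6
Sxy = sum((xi-xbar)(yi-ybar)) = 110
Sxx = sum((xi-xbar)^2) = 150
Syy = sum((yi-ybar)^2) = 193.2
sqrt(Sxx*Syy) ≈ 170.235132
r = Sxy / sqrt(Sxx*Syy) = 110 / 170.235132 ≈ 0.646165

0.6462


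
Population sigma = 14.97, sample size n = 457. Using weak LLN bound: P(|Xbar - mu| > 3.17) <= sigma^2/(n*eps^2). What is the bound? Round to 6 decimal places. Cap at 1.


bound = min(1, sigma^2/(n*eps^2))
sigma^2 = 14.97^2 = 224.1009
n*eps^2 = 457 * 3.17^2 = 457 * 10.0489 = 4592.3473
sigma^2/(n*eps^2) = 224.1009 / 4592.3473 ≈ 0.04879877

0.048799


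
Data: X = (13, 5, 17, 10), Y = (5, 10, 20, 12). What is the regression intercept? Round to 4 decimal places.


a = ybar - b*xbar, where b = sum((xi-xbar)(yi-ybar)) / sum((xi-xbar)^2)
n = 4, xbar = 45/4 = 11.25, ybar = 47/4 = 11.75
Sxy = sum((xi-xbar)(yi-ybar)) = 46.25
Sxx = sum((xi-xbar)^2) = 76.75
b = Sxy / Sxx = 185/307 ≈ 0.602606
a = 11.75 - 0.602606 * 11.25 = 1526/307 ≈ 4.970684

4.9707


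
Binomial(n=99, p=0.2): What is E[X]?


E[X] = n*p = 99 * 0.2 = 19.8

19.8


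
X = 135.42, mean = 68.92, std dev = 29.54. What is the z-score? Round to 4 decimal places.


z = (X - mu) / sigma
X - mu = 135.42 - 68.92 = 66.5
z = 66.5 / 29.54 = 475/211 ≈ 2.251185

2.2512


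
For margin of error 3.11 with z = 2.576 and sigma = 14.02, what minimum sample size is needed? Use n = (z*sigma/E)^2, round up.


z*sigma/E = 2.576 * 14.02 / 3.11 ≈ 11.612707
(z*sigma/E)^2 ≈ 134.854973
round up: n = 135

135


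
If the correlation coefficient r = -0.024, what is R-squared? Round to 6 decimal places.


R^2 = r^2 = (-0.024)^2 = 0.000576

0.000576


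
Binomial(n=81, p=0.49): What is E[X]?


E[X] = n*p = 81 * 0.49 = 39.69

39.69


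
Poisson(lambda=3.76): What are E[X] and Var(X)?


E[X] = Var(X) = lambda = 3.76

3.76, 3.76


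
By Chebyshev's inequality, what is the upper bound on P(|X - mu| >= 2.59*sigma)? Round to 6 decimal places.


P <= 1/k^2
k^2 = 2.59^2 = 6.7081
1/k^2 = 1 / 6.7081 ≈ 0.14907351

0.149074


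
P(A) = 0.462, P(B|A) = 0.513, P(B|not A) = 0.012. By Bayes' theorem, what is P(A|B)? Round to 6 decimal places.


P(A|B) = P(B|A)*P(A) / P(B), P(B) = P(B|A)*P(A) + P(B|not A)*P(not A)
P(B|A)*P(A) = 0.513 * 0.462 = 0.237006
P(B|not A)*P(not A) = 0.012 * 0.538 = 0.006456
P(B) = 0.237006 + 0.006456 = 0.243462
P(A|B) = 0.237006 / 0.243462 ≈ 0.97348251

0.973483


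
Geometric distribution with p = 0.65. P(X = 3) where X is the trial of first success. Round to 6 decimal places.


P = (1-p)^(k-1) * p
(1-p)^(k-1) = 0.35^2 = 0.1225
P = 0.1225 * 0.65 = 0.079625

0.079625


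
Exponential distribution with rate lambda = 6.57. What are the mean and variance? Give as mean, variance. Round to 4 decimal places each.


mean = 1/lam, var = 1/lam^2
mean = 1 / 6.57 = 100/657 ≈ 0.152207
lam^2 = 6.57^2 = 43.1649
var = 1 / 43.1649 ≈ 0.023167

0.1522, 0.0232


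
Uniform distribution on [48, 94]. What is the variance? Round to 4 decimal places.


Var = (b-a)^2 / 12
(b-a)^2 = (94 - 48)^2 = 2116
Var = 2116/12 ≈ 176.333333

176.3333


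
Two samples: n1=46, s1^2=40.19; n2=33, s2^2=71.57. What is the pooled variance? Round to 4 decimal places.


sp^2 = ((n1-1)*s1^2 + (n2-1)*s2^2)/(n1+n2-2)
(n1-1)*s1^2 = 45 * 40.19 = 1808.55
(n2-1)*s2^2 = 32 * 71.57 = 2290.24
numerator = 1808.55 + 2290.24 = 4098.79
n1+n2-2 = 77
sp^2 = 4098.79 / 77 = 409879/7700 ≈ 53.231039

53.2310


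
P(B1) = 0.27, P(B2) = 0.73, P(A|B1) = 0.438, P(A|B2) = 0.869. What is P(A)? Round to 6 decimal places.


P(A) = P(A|B1)*P(B1) + P(A|B2)*P(B2)
P(A|B1)*P(B1) = 0.438 * 0.27 = 0.11826
P(A|B2)*P(B2) = 0.869 * 0.73 = 0.63437
P(A) = 0.11826 + 0.63437 = 0.75263

0.752630


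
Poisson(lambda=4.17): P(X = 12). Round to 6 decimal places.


P = e^(-lam) * lam^k / k!
e^(-4.17) ≈ 0.01545226
lam^k = 4.17^12 ≈ 27646022.662046
k! = 12! = 479001600
P = 0.01545226 * 27646022.662046 / 479001600 ≈ 0.000892

0.000892


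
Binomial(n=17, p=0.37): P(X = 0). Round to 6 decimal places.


P = C(n,k) * p^k * (1-p)^(n-k)
C(17,0) = 1
p^k = 0.37^0 = 1
(1-p)^(n-k) = 0.63^17 ≈ 0.0003879621
P = 1 * 1 * 0.0003879621 ≈ 0.000388

0.000388


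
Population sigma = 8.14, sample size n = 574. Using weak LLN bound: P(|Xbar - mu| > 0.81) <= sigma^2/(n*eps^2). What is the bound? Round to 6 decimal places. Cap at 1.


bound = min(1, sigma^2/(n*eps^2))
sigma^2 = 8.14^2 = 66.2596
n*eps^2 = 574 * 0.81^2 = 574 * 0.6561 = 376.6014
sigma^2/(n*eps^2) = 66.2596 / 376.6014 ≈ 0.17594093

0.175941


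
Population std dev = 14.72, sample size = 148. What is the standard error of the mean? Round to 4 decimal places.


SE = sigma / sqrt(n)
sqrt(148) ≈ 12.165525
SE = 14.72 / 12.165525 ≈ 1.209977

1.2100


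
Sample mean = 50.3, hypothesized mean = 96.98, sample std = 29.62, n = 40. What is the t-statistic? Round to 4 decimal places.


t = (xbar - mu0) / (s/sqrt(n))
xbar - mu0 = 50.3 - 96.98 = -46.68
sqrt(40) ≈ 6.32455532
s/sqrt(n) = 29.62 / 6.32455532 ≈ 4.68333321
t = -46.68 / 4.68333321 ≈ -9.967260

-9.9673


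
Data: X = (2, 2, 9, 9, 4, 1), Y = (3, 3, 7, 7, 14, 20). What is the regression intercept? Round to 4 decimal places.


a = ybar - b*xbar, where b = sum((xi-xbar)(yi-ybar)) / sum((xi-xbar)^2)
n = 6, xbar = 27/6 = 4.5, ybar = 54/6 = 9
Sxy = sum((xi-xbar)(yi-ybar)) = -29
Sxx = sum((xi-xbar)^2) = 65.5
b = Sxy / Sxx = -58/131 ≈ -0.442748
a = 9 - (-0.442748) * 4.5 = 1440/131 ≈ 10.992366

10.9924


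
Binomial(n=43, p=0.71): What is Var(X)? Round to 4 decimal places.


Var = n*p*(1-p) = 43 * 0.71 * 0.29 = 8.8537

8.8537


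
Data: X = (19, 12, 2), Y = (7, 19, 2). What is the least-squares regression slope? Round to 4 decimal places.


b = sum((xi-xbar)(yi-ybar)) / sum((xi-xbar)^2)
n = 3, xbar = 33/3 = 11, ybar = 28/3 ≈ 9.333333
Sxy = sum((xi-xbar)(yi-ybar)) = 57
Sxx = sum((xi-xbar)^2) = 146
b = Sxy / Sxx = 57/146 ≈ 0.390411

0.3904


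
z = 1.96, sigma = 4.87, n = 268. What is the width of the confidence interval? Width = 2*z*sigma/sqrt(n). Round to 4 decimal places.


width = 2*z*sigma/sqrt(n)
2*z*sigma = 2 * 1.96 * 4.87 = 19.0904
sqrt(268) ≈ 16.370706
width = 19.0904 / 16.370706 ≈ 1.166132

1.1661


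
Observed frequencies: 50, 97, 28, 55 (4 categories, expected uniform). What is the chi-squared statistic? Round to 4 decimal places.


chi2 = sum((O-E)^2/E), E = total/4
total = 230, E = 230/4 = 57.5
(50 - 57.5)^2 / 57.5 = 56.25 / 57.5 = 45/46 ≈ 0.978261
(97 - 57.5)^2 / 57.5 = 1560.25 / 57.5 = 6241/230 ≈ 27.134783
(28 - 57.5)^2 / 57.5 = 870.25 / 57.5 = 3481/230 ≈ 15.134783
(55 - 57.5)^2 / 57.5 = 6.25 / 57.5 = 5/46 ≈ 0.108696
chi2 = 4986/115 ≈ 43.356522

43.3565


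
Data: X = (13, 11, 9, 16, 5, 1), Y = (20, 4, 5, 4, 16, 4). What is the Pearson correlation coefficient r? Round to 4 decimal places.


r = sum((xi-xbar)(yi-ybar)) / sqrt(sum((xi-xbar)^2) * sum((yi-ybar)^2))
n = 6, xbar = 55/6 ≈ 9.166667, ybar = 53/6 ≈ 8.833333
Sxy = sum((xi-xbar)(yi-ybar)) = 67/6 ≈ 11.166667
Sxx = sum((xi-xbar)^2) = 893/6 ≈ 148.833333
Syy = sum((yi-ybar)^2) = 1565/6 ≈ 260.833333
sqrt(Sxx*Syy) ≈ 197.029679
r = Sxy / sqrt(Sxx*Syy) = 11.166667 / 197.029679 ≈ 0.056675

0.0567


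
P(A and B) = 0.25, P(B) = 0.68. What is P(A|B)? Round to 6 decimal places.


P(A|B) = P(A and B) / P(B) = 0.25 / 0.68 = 25/68 ≈ 0.36764706

0.367647


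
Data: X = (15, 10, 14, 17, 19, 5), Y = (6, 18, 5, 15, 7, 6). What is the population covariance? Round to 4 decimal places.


Cov = (1/n)*sum((xi-xbar)(yi-ybar))
n = 6, xbar = 80/6 = 40/3 ≈ 13.333333, ybar = 57/6 = 9.5
sum((xi-xbar)(yi-ybar)) = -2
Cov = -2 / 6 = -1/3 ≈ -0.333333

-0.3333


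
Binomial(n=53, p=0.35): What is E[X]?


E[X] = n*p = 53 * 0.35 = 18.55

18.55


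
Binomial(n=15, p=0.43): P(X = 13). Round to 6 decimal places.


P = C(n,k) * p^k * (1-p)^(n-k)
C(15,13) = 105
p^k = 0.43^13 ≈ 0.00001718264
(1-p)^(n-k) = 0.57^2 = 0.3249
P = 105 * 0.00001718264 * 0.3249 ≈ 0.000586

0.000586


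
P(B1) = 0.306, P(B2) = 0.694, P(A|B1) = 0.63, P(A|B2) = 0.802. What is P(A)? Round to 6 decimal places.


P(A) = P(A|B1)*P(B1) + P(A|B2)*P(B2)
P(A|B1)*P(B1) = 0.63 * 0.306 = 0.19278
P(A|B2)*P(B2) = 0.802 * 0.694 = 0.556588
P(A) = 0.19278 + 0.556588 = 0.749368

0.749368


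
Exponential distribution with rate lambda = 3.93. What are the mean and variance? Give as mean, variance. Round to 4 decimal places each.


mean = 1/lam, var = 1/lam^2
mean = 1 / 3.93 = 100/393 ≈ 0.254453
lam^2 = 3.93^2 = 15.4449
var = 1 / 15.4449 ≈ 0.064746

0.2545, 0.0647


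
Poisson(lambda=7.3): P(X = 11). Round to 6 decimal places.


P = e^(-lam) * lam^k / k!
e^(-7.3) ≈ 0.0006755388
lam^k = 7.3^11 ≈ 3137266855.683597
k! = 11! = 39916800
P = 0.0006755388 * 3137266855.683597 / 39916800 ≈ 0.053094

0.053094


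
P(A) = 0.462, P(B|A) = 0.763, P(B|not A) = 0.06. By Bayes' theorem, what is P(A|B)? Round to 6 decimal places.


P(A|B) = P(B|A)*P(A) / P(B), P(B) = P(B|A)*P(A) + P(B|not A)*P(not A)
P(B|A)*P(A) = 0.763 * 0.462 = 0.352506
P(B|not A)*P(not A) = 0.06 * 0.538 = 0.03228
P(B) = 0.352506 + 0.03228 = 0.384786
P(A|B) = 0.352506 / 0.384786 ≈ 0.91610921

0.916109


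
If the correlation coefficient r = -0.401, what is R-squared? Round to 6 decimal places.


R^2 = r^2 = (-0.401)^2 = 0.160801

0.160801


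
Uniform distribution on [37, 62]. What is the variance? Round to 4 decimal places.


Var = (b-a)^2 / 12
(b-a)^2 = (62 - 37)^2 = 625
Var = 625/12 ≈ 52.083333

52.0833


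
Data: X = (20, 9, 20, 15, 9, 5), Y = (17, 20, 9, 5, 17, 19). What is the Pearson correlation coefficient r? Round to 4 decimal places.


r = sum((xi-xbar)(yi-ybar)) / sqrt(sum((xi-xbar)^2) * sum((yi-ybar)^2))
n = 6, xbar = 78/6 = 13, ybar = 87/6 = 14.5
Sxy = sum((xi-xbar)(yi-ybar)) = -108
Sxx = sum((xi-xbar)^2) = 198
Syy = sum((yi-ybar)^2) = 183.5
sqrt(Sxx*Syy) ≈ 190.612172
r = Sxy / sqrt(Sxx*Syy) = -108 / 190.612172 ≈ -0.566596

-0.5666


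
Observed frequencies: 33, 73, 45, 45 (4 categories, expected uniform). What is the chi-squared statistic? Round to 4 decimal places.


chi2 = sum((O-E)^2/E), E = total/4
total = 196, E = 196/4 = 49
(33 - 49)^2 / 49 = 256 / 49 = 256/49 ≈ 5.224490
(73 - 49)^2 / 49 = 576 / 49 = 576/49 ≈ 11.755102
(45 - 49)^2 / 49 = 16 / 49 = 16/49 ≈ 0.326531
(45 - 49)^2 / 49 = 16 / 49 = 16/49 ≈ 0.326531
chi2 = 864/49 ≈ 17.632653

17.6327


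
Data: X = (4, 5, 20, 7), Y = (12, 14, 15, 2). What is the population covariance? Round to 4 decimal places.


Cov = (1/n)*sum((xi-xbar)(yi-ybar))
n = 4, xbar = 36/4 = 9, ybar = 43/4 = 10.75
sum((xi-xbar)(yi-ybar)) = 45
Cov = 45 / 4 = 11.25

11.2500


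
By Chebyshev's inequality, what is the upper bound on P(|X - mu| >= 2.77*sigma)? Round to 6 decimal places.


P <= 1/k^2
k^2 = 2.77^2 = 7.6729
1/k^2 = 1 / 7.6729 ≈ 0.13032882

0.130329


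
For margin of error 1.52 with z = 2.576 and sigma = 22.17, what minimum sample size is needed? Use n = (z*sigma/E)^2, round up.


z*sigma/E = 2.576 * 22.17 / 1.52 = 356937/9500 ≈ 37.572316
(z*sigma/E)^2 ≈ 1411.678914
round up: n = 1412

1412


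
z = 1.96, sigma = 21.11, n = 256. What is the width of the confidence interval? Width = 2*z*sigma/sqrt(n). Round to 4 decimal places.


width = 2*z*sigma/sqrt(n)
2*z*sigma = 2 * 1.96 * 21.11 = 82.7512
sqrt(256) = 16
width = 82.7512 / 16 = 5.17195

5.1720


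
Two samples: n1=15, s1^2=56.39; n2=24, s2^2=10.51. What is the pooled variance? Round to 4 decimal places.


sp^2 = ((n1-1)*s1^2 + (n2-1)*s2^2)/(n1+n2-2)
(n1-1)*s1^2 = 14 * 56.39 = 789.46
(n2-1)*s2^2 = 23 * 10.51 = 241.73
numerator = 789.46 + 241.73 = 1031.19
n1+n2-2 = 37
sp^2 = 1031.19 / 37 = 27.87

27.8700


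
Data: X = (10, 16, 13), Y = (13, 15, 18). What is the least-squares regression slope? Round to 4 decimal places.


b = sum((xi-xbar)(yi-ybar)) / sum((xi-xbar)^2)
n = 3, xbar = 39/3 = 13, ybar = 46/3 ≈ 15.333333
Sxy = sum((xi-xbar)(yi-ybar)) = 6
Sxx = sum((xi-xbar)^2) = 18
b = Sxy / Sxx = 1/3 ≈ 0.333333

0.3333


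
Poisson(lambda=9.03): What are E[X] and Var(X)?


E[X] = Var(X) = lambda = 9.03

9.03, 9.03


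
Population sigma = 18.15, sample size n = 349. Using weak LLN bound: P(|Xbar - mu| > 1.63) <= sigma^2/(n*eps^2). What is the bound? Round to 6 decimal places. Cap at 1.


bound = min(1, sigma^2/(n*eps^2))
sigma^2 = 18.15^2 = 329.4225
n*eps^2 = 349 * 1.63^2 = 349 * 2.6569 = 927.2581
sigma^2/(n*eps^2) = 329.4225 / 927.2581 ≈ 0.35526516

0.355265


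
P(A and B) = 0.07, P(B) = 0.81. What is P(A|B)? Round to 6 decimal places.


P(A|B) = P(A and B) / P(B) = 0.07 / 0.81 = 7/81 ≈ 0.08641975

0.086420


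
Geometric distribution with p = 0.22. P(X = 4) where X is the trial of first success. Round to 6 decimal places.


P = (1-p)^(k-1) * p
(1-p)^(k-1) = 0.78^3 = 0.474552
P = 0.474552 * 0.22 ≈ 0.1044014

0.104401


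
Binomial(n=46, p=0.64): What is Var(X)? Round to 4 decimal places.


Var = n*p*(1-p) = 46 * 0.64 * 0.36 = 10.5984

10.5984


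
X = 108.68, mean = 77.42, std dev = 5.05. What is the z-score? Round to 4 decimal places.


z = (X - mu) / sigma
X - mu = 108.68 - 77.42 = 31.26
z = 31.26 / 5.05 = 3126/505 ≈ 6.190099

6.1901


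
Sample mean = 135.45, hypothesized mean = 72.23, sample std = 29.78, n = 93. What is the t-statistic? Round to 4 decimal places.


t = (xbar - mu0) / (s/sqrt(n))
xbar - mu0 = 135.45 - 72.23 = 63.22
sqrt(93) ≈ 9.64365076
s/sqrt(n) = 29.78 / 9.64365076 ≈ 3.08804215
t = 63.22 / 3.08804215 ≈ 20.472519

20.4725


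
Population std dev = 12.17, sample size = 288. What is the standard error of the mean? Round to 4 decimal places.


SE = sigma / sqrt(n)
sqrt(288) ≈ 16.970563
SE = 12.17 / 16.970563 ≈ 0.717124

0.7171


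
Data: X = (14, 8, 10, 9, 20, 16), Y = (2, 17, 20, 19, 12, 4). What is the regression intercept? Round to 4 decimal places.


a = ybar - b*xbar, where b = sum((xi-xbar)(yi-ybar)) / sum((xi-xbar)^2)
n = 6, xbar = 77/6 ≈ 12.833333, ybar = 74/6 = 37/3 ≈ 12.333333
Sxy = sum((xi-xbar)(yi-ybar)) = -332/3 ≈ -110.666667
Sxx = sum((xi-xbar)^2) = 653/6 ≈ 108.833333
b = Sxy / Sxx = -664/653 ≈ -1.016845
a = 12.333333 - (-1.016845) * 12.833333 = 16575/653 ≈ 25.382848

25.3828


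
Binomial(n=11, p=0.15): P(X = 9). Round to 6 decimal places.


P = C(n,k) * p^k * (1-p)^(n-k)
C(11,9) = 55
p^k = 0.15^9 ≈ 0.00000003844336
(1-p)^(n-k) = 0.85^2 = 0.7225
P = 55 * 0.00000003844336 * 0.7225 ≈ 0.000002

0.000002


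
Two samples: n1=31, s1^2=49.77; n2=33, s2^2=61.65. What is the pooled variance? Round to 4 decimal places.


sp^2 = ((n1-1)*s1^2 + (n2-1)*s2^2)/(n1+n2-2)
(n1-1)*s1^2 = 30 * 49.77 = 1493.1
(n2-1)*s2^2 = 32 * 61.65 = 1972.8
numerator = 1493.1 + 1972.8 = 3465.9
n1+n2-2 = 62
sp^2 = 3465.9 / 62 = 34659/620 ≈ 55.901613

55.9016


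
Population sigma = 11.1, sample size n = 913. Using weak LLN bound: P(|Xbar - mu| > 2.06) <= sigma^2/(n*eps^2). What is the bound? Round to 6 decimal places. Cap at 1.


bound = min(1, sigma^2/(n*eps^2))
sigma^2 = 11.1^2 = 123.21
n*eps^2 = 913 * 2.06^2 = 913 * 4.2436 = 3874.4068
sigma^2/(n*eps^2) = 123.21 / 3874.4068 ≈ 0.03180100

0.031801


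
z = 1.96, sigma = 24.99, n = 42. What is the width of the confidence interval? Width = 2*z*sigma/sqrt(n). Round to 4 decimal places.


width = 2*z*sigma/sqrt(n)
2*z*sigma = 2 * 1.96 * 24.99 = 97.9608
sqrt(42) ≈ 6.480741
width = 97.9608 / 6.480741 ≈ 15.115680

15.1157


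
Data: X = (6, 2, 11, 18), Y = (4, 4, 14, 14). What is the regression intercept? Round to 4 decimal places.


a = ybar - b*xbar, where b = sum((xi-xbar)(yi-ybar)) / sum((xi-xbar)^2)
n = 4, xbar = 37/4 = 9.25, ybar = 36/4 = 9
Sxy = sum((xi-xbar)(yi-ybar)) = 105
Sxx = sum((xi-xbar)^2) = 142.75
b = Sxy / Sxx = 420/571 ≈ 0.735552
a = 9 - 0.735552 * 9.25 = 1254/571 ≈ 2.196147

2.1961


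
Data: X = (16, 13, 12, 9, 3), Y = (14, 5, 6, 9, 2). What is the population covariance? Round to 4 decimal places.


Cov = (1/n)*sum((xi-xbar)(yi-ybar))
n = 5, xbar = 53/5 = 10.6, ybar = 36/5 = 7.2
sum((xi-xbar)(yi-ybar)) = 66.4
Cov = 66.4 / 5 = 13.28

13.2800


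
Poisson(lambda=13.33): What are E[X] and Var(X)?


E[X] = Var(X) = lambda = 13.33

13.33, 13.33


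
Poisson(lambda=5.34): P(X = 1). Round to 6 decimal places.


P = e^(-lam) * lam^k / k!
e^(-5.34) ≈ 0.004795871
lam^k = 5.34^1 = 5.34
k! = 1! = 1
P = 0.004795871 * 5.34 / 1 ≈ 0.025610

0.025610


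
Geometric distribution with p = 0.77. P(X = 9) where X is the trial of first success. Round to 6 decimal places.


P = (1-p)^(k-1) * p
(1-p)^(k-1) = 0.23^8 ≈ 0.000007831099
P = 0.000007831099 * 0.77 ≈ 0.000006029946

0.000006


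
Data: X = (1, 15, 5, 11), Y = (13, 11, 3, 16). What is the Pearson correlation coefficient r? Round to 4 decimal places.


r = sum((xi-xbar)(yi-ybar)) / sqrt(sum((xi-xbar)^2) * sum((yi-ybar)^2))
n = 4, xbar = 32/4 = 8, ybar = 43/4 = 10.75
Sxy = sum((xi-xbar)(yi-ybar)) = 25
Sxx = sum((xi-xbar)^2) = 116
Syy = sum((yi-ybar)^2) = 92.75
sqrt(Sxx*Syy) ≈ 103.725600
r = Sxy / sqrt(Sxx*Syy) = 25 / 103.725600 ≈ 0.241021

0.2410


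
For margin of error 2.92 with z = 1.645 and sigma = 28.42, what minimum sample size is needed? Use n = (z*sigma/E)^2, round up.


z*sigma/E = 1.645 * 28.42 / 2.92 ≈ 16.010582
(z*sigma/E)^2 ≈ 256.338742
round up: n = 257

257


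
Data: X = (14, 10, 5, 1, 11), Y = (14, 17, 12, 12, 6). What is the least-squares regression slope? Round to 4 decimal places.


b = sum((xi-xbar)(yi-ybar)) / sum((xi-xbar)^2)
n = 5, xbar = 41/5 = 8.2, ybar = 61/5 = 12.2
Sxy = sum((xi-xbar)(yi-ybar)) = 3.8
Sxx = sum((xi-xbar)^2) = 106.8
b = Sxy / Sxx = 19/534 ≈ 0.035581

0.0356


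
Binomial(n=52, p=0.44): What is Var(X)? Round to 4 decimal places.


Var = n*p*(1-p) = 52 * 0.44 * 0.56 = 12.8128

12.8128


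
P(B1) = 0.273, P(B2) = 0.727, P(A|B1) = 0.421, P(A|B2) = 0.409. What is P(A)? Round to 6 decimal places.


P(A) = P(A|B1)*P(B1) + P(A|B2)*P(B2)
P(A|B1)*P(B1) = 0.421 * 0.273 = 0.114933
P(A|B2)*P(B2) = 0.409 * 0.727 = 0.297343
P(A) = 0.114933 + 0.297343 = 0.412276

0.412276


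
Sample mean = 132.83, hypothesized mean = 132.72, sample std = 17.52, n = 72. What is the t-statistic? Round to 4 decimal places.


t = (xbar - mu0) / (s/sqrt(n))
xbar - mu0 = 132.83 - 132.72 = 0.11
sqrt(72) ≈ 8.48528137
s/sqrt(n) = 17.52 / 8.48528137 ≈ 2.06475180
t = 0.11 / 2.06475180 ≈ 0.053275

0.0533


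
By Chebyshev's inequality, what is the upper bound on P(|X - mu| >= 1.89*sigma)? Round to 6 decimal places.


P <= 1/k^2
k^2 = 1.89^2 = 3.5721
1/k^2 = 1 / 3.5721 ≈ 0.27994737

0.279947


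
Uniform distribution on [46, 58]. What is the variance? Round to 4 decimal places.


Var = (b-a)^2 / 12
(b-a)^2 = (58 - 46)^2 = 144
Var = 144/12 = 12

12.0000


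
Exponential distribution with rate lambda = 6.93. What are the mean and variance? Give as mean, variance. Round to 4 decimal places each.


mean = 1/lam, var = 1/lam^2
mean = 1 / 6.93 = 100/693 ≈ 0.144300
lam^2 = 6.93^2 = 48.0249
var = 1 / 48.0249 ≈ 0.020823

0.1443, 0.0208


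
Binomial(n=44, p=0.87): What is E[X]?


E[X] = n*p = 44 * 0.87 = 38.28

38.28


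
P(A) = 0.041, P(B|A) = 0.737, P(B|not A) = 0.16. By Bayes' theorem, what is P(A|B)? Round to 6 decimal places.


P(A|B) = P(B|A)*P(A) / P(B), P(B) = P(B|A)*P(A) + P(B|not A)*P(not A)
P(B|A)*P(A) = 0.737 * 0.041 = 0.030217
P(B|not A)*P(not A) = 0.16 * 0.959 = 0.15344
P(B) = 0.030217 + 0.15344 = 0.183657
P(A|B) = 0.030217 / 0.183657 ≈ 0.16452953

0.164530


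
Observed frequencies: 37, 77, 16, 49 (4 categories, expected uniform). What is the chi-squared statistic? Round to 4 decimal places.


chi2 = sum((O-E)^2/E), E = total/4
total = 179, E = 179/4 = 44.75
(37 - 44.75)^2 / 44.75 = 60.0625 / 44.75 = 961/716 ≈ 1.342179
(77 - 44.75)^2 / 44.75 = 1040.0625 / 44.75 = 16641/716 ≈ 23.241620
(16 - 44.75)^2 / 44.75 = 826.5625 / 44.75 = 13225/716 ≈ 18.470670
(49 - 44.75)^2 / 44.75 = 18.0625 / 44.75 = 289/716 ≈ 0.403631
chi2 = 7779/179 ≈ 43.458101

43.4581


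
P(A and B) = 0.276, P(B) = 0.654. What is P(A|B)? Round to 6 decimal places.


P(A|B) = P(A and B) / P(B) = 0.276 / 0.654 = 46/109 ≈ 0.42201835

0.422018


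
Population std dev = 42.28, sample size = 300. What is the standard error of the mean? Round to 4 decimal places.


SE = sigma / sqrt(n)
sqrt(300) ≈ 17.320508
SE = 42.28 / 17.320508 ≈ 2.441037

2.4410


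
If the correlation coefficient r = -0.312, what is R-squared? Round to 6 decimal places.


R^2 = r^2 = (-0.312)^2 = 0.097344

0.097344


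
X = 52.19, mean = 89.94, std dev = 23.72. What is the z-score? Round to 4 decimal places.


z = (X - mu) / sigma
X - mu = 52.19 - 89.94 = -37.75
z = -37.75 / 23.72 = -3775/2372 ≈ -1.591484

-1.5915


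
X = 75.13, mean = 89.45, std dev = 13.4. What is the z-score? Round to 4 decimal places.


z = (X - mu) / sigma
X - mu = 75.13 - 89.45 = -14.32
z = -14.32 / 13.4 = -358/335 ≈ -1.068657

-1.0687


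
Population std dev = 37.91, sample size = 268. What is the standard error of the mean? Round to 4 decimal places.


SE = sigma / sqrt(n)
sqrt(268) ≈ 16.370706
SE = 37.91 / 16.370706 ≈ 2.315722

2.3157


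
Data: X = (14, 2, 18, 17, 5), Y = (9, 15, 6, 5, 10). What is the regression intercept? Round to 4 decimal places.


a = ybar - b*xbar, where b = sum((xi-xbar)(yi-ybar)) / sum((xi-xbar)^2)
n = 5, xbar = 56/5 = 11.2, ybar = 45/5 = 9
Sxy = sum((xi-xbar)(yi-ybar)) = -105
Sxx = sum((xi-xbar)^2) = 210.8
b = Sxy / Sxx = -525/1054 ≈ -0.498102
a = 9 - (-0.498102) * 11.2 = 7683/527 ≈ 14.578748

14.5787


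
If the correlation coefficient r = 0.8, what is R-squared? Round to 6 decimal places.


R^2 = r^2 = (0.8)^2 = 0.64

0.640000


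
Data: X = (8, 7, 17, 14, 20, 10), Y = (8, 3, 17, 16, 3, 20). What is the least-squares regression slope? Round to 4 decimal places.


b = sum((xi-xbar)(yi-ybar)) / sum((xi-xbar)^2)
n = 6, xbar = 76/6 = 38/3 ≈ 12.666667, ybar = 67/6 ≈ 11.166667
Sxy = sum((xi-xbar)(yi-ybar)) = 28/3 ≈ 9.333333
Sxx = sum((xi-xbar)^2) = 406/3 ≈ 135.333333
b = Sxy / Sxx = 2/29 ≈ 0.068966

0.0690


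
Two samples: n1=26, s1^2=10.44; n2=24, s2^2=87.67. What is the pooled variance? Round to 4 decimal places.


sp^2 = ((n1-1)*s1^2 + (n2-1)*s2^2)/(n1+n2-2)
(n1-1)*s1^2 = 25 * 10.44 = 261
(n2-1)*s2^2 = 23 * 87.67 = 2016.41
numerator = 261 + 2016.41 = 2277.41
n1+n2-2 = 48
sp^2 = 2277.41 / 48 = 227741/4800 ≈ 47.446042

47.4460


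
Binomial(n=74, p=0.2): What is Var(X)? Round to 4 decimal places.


Var = n*p*(1-p) = 74 * 0.2 * 0.8 = 11.84

11.8400


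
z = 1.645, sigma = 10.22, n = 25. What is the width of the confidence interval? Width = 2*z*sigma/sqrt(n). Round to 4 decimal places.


width = 2*z*sigma/sqrt(n)
2*z*sigma = 2 * 1.645 * 10.22 = 33.6238
sqrt(25) = 5
width = 33.6238 / 5 = 6.72476

6.7248


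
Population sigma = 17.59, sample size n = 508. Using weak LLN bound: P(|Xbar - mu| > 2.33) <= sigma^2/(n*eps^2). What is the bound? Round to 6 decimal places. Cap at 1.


bound = min(1, sigma^2/(n*eps^2))
sigma^2 = 17.59^2 = 309.4081
n*eps^2 = 508 * 2.33^2 = 508 * 5.4289 = 2757.8812
sigma^2/(n*eps^2) = 309.4081 / 2757.8812 ≈ 0.11219051

0.112191


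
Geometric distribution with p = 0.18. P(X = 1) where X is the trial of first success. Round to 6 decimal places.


P = (1-p)^(k-1) * p
(1-p)^(k-1) = 0.82^0 = 1
P = 1 * 0.18 = 0.18

0.180000


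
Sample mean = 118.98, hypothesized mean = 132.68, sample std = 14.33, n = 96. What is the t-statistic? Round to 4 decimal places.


t = (xbar - mu0) / (s/sqrt(n))
xbar - mu0 = 118.98 - 132.68 = -13.7
sqrt(96) ≈ 9.79795897
s/sqrt(n) = 14.33 / 9.79795897 ≈ 1.46254950
t = -13.7 / 1.46254950 ≈ -9.367204

-9.3672


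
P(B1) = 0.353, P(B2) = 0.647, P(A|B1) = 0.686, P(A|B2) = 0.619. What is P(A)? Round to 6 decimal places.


P(A) = P(A|B1)*P(B1) + P(A|B2)*P(B2)
P(A|B1)*P(B1) = 0.686 * 0.353 = 0.242158
P(A|B2)*P(B2) = 0.619 * 0.647 = 0.400493
P(A) = 0.242158 + 0.400493 = 0.642651

0.642651


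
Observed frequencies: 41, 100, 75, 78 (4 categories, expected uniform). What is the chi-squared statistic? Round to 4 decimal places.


chi2 = sum((O-E)^2/E), E = total/4
total = 294, E = 294/4 = 73.5
(41 - 73.5)^2 / 73.5 = 1056.25 / 73.5 = 4225/294 ≈ 14.370748
(100 - 73.5)^2 / 73.5 = 702.25 / 73.5 = 2809/294 ≈ 9.554422
(75 - 73.5)^2 / 73.5 = 2.25 / 73.5 = 3/98 ≈ 0.030612
(78 - 73.5)^2 / 73.5 = 20.25 / 73.5 = 27/98 ≈ 0.275510
chi2 = 3562/147 ≈ 24.231293

24.2313


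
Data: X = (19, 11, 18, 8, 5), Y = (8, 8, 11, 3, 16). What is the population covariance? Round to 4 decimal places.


Cov = (1/n)*sum((xi-xbar)(yi-ybar))
n = 5, xbar = 61/5 = 12.2, ybar = 46/5 = 9.2
sum((xi-xbar)(yi-ybar)) = -19.2
Cov = -19.2 / 5 = -3.84

-3.8400


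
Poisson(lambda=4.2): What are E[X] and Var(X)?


E[X] = Var(X) = lambda = 4.2

4.2, 4.2


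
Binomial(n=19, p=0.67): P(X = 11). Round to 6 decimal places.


P = C(n,k) * p^k * (1-p)^(n-k)
C(19,11) = 75582
p^k = 0.67^11 ≈ 0.01221301
(1-p)^(n-k) = 0.33^8 ≈ 0.0001406409
P = 75582 * 0.01221301 * 0.0001406409 ≈ 0.129823

0.129823


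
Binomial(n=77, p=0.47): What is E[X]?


E[X] = n*p = 77 * 0.47 = 36.19

36.19


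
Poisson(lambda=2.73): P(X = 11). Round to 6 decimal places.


P = e^(-lam) * lam^k / k!
e^(-2.73) ≈ 0.06521929
lam^k = 2.73^11 ≈ 62775.346339
k! = 11! = 39916800
P = 0.06521929 * 62775.346339 / 39916800 ≈ 0.000103

0.000103


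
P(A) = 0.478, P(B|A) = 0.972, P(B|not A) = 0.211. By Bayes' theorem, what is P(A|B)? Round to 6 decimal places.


P(A|B) = P(B|A)*P(A) / P(B), P(B) = P(B|A)*P(A) + P(B|not A)*P(not A)
P(B|A)*P(A) = 0.972 * 0.478 = 0.464616
P(B|not A)*P(not A) = 0.211 * 0.522 = 0.110142
P(B) = 0.464616 + 0.110142 = 0.574758
P(A|B) = 0.464616 / 0.574758 ≈ 0.80836804

0.808368


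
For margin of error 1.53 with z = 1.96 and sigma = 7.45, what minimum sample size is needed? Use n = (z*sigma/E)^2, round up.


z*sigma/E = 1.96 * 7.45 / 1.53 = 7301/765 ≈ 9.543791
(z*sigma/E)^2 ≈ 91.083944
round up: n = 92

92


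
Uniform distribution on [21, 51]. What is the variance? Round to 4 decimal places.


Var = (b-a)^2 / 12
(b-a)^2 = (51 - 21)^2 = 900
Var = 900/12 = 75

75.0000


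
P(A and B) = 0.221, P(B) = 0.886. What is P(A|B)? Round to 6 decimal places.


P(A|B) = P(A and B) / P(B) = 0.221 / 0.886 = 221/886 ≈ 0.24943567

0.249436


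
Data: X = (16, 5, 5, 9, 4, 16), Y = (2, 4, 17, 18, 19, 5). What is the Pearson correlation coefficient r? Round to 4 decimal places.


r = sum((xi-xbar)(yi-ybar)) / sqrt(sum((xi-xbar)^2) * sum((yi-ybar)^2))
n = 6, xbar = 55/6 ≈ 9.166667, ybar = 65/6 ≈ 10.833333
Sxy = sum((xi-xbar)(yi-ybar)) = -845/6 ≈ -140.833333
Sxx = sum((xi-xbar)^2) = 929/6 ≈ 154.833333
Syy = sum((yi-ybar)^2) = 1889/6 ≈ 314.833333
sqrt(Sxx*Syy) ≈ 220.786536
r = Sxy / sqrt(Sxx*Syy) = -140.833333 / 220.786536 ≈ -0.637871

-0.6379


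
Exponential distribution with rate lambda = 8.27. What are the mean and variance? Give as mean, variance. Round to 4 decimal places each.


mean = 1/lam, var = 1/lam^2
mean = 1 / 8.27 = 100/827 ≈ 0.120919
lam^2 = 8.27^2 = 68.3929
var = 1 / 68.3929 ≈ 0.014621

0.1209, 0.0146


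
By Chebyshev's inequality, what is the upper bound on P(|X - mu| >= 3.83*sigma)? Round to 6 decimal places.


P <= 1/k^2
k^2 = 3.83^2 = 14.6689
1/k^2 = 1 / 14.6689 ≈ 0.06817144

0.068171


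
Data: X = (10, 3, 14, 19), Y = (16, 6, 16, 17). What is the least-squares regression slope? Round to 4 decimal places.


b = sum((xi-xbar)(yi-ybar)) / sum((xi-xbar)^2)
n = 4, xbar = 46/4 = 11.5, ybar = 55/4 = 13.75
Sxy = sum((xi-xbar)(yi-ybar)) = 92.5
Sxx = sum((xi-xbar)^2) = 137
b = Sxy / Sxx = 185/274 ≈ 0.675182

0.6752


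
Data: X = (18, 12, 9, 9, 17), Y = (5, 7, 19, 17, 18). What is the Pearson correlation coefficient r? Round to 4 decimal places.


r = sum((xi-xbar)(yi-ybar)) / sqrt(sum((xi-xbar)^2) * sum((yi-ybar)^2))
n = 5, xbar = 65/5 = 13, ybar = 66/5 = 13.2
Sxy = sum((xi-xbar)(yi-ybar)) = -54
Sxx = sum((xi-xbar)^2) = 74
Syy = sum((yi-ybar)^2) = 176.8
sqrt(Sxx*Syy) ≈ 114.381817
r = Sxy / sqrt(Sxx*Syy) = -54 / 114.381817 ≈ -0.472103

-0.4721


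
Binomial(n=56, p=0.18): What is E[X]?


E[X] = n*p = 56 * 0.18 = 10.08

10.08


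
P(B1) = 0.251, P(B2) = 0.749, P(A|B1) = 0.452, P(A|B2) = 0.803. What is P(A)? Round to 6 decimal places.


P(A) = P(A|B1)*P(B1) + P(A|B2)*P(B2)
P(A|B1)*P(B1) = 0.452 * 0.251 = 0.113452
P(A|B2)*P(B2) = 0.803 * 0.749 = 0.601447
P(A) = 0.113452 + 0.601447 = 0.714899

0.714899


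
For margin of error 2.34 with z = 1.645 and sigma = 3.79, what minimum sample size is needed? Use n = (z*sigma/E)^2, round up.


z*sigma/E = 1.645 * 3.79 / 2.34 ≈ 2.664338
(z*sigma/E)^2 ≈ 7.098695
round up: n = 8

8


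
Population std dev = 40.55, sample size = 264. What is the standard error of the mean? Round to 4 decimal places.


SE = sigma / sqrt(n)
sqrt(264) ≈ 16.248077
SE = 40.55 / 16.248077 ≈ 2.495680

2.4957


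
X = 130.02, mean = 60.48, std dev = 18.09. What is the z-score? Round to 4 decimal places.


z = (X - mu) / sigma
X - mu = 130.02 - 60.48 = 69.54
z = 69.54 / 18.09 = 2318/603 ≈ 3.844113

3.8441


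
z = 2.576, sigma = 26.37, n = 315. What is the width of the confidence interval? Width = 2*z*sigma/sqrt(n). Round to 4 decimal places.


width = 2*z*sigma/sqrt(n)
2*z*sigma = 2 * 2.576 * 26.37 = 135.85824
sqrt(315) ≈ 17.748239
width = 135.85824 / 17.748239 ≈ 7.654745

7.6547


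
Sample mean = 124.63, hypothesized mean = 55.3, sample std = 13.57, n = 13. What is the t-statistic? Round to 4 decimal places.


t = (xbar - mu0) / (s/sqrt(n))
xbar - mu0 = 124.63 - 55.3 = 69.33
sqrt(13) ≈ 3.60555128
s/sqrt(n) = 13.57 / 3.60555128 ≈ 3.76364083
t = 69.33 / 3.76364083 ≈ 18.420993

18.4210


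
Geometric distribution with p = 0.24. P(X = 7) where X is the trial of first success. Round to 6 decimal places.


P = (1-p)^(k-1) * p
(1-p)^(k-1) = 0.76^6 ≈ 0.1926999
P = 0.1926999 * 0.24 ≈ 0.04624798

0.046248


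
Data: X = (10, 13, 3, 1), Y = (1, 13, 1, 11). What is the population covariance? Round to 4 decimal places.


Cov = (1/n)*sum((xi-xbar)(yi-ybar))
n = 4, xbar = 27/4 = 6.75, ybar = 26/4 = 6.5
sum((xi-xbar)(yi-ybar)) = 17.5
Cov = 17.5 / 4 = 4.375

4.3750


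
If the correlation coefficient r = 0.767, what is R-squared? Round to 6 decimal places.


R^2 = r^2 = (0.767)^2 = 0.588289

0.588289


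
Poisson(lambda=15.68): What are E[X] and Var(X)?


E[X] = Var(X) = lambda = 15.68

15.68, 15.68


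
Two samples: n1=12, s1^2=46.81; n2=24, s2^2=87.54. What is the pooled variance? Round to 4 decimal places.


sp^2 = ((n1-1)*s1^2 + (n2-1)*s2^2)/(n1+n2-2)
(n1-1)*s1^2 = 11 * 46.81 = 514.91
(n2-1)*s2^2 = 23 * 87.54 = 2013.42
numerator = 514.91 + 2013.42 = 2528.33
n1+n2-2 = 34
sp^2 = 2528.33 / 34 = 252833/3400 ≈ 74.362647

74.3626


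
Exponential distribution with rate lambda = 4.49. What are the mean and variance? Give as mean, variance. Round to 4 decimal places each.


mean = 1/lam, var = 1/lam^2
mean = 1 / 4.49 = 100/449 ≈ 0.222717
lam^2 = 4.49^2 = 20.1601
var = 1 / 20.1601 ≈ 0.049603

0.2227, 0.0496


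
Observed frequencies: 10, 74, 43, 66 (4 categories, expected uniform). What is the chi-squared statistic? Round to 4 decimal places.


chi2 = sum((O-E)^2/E), E = total/4
total = 193, E = 193/4 = 48.25
(10 - 48.25)^2 / 48.25 = 1463.0625 / 48.25 = 23409/772 ≈ 30.322539
(74 - 48.25)^2 / 48.25 = 663.0625 / 48.25 = 10609/772 ≈ 13.742228
(43 - 48.25)^2 / 48.25 = 27.5625 / 48.25 = 441/772 ≈ 0.571244
(66 - 48.25)^2 / 48.25 = 315.0625 / 48.25 = 5041/772 ≈ 6.529793
chi2 = 9875/193 ≈ 51.165803

51.1658


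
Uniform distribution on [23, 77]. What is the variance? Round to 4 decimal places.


Var = (b-a)^2 / 12
(b-a)^2 = (77 - 23)^2 = 2916
Var = 2916/12 = 243

243.0000


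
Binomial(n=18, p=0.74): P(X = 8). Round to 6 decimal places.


P = C(n,k) * p^k * (1-p)^(n-k)
C(18,8) = 43758
p^k = 0.74^8 ≈ 0.08991947
(1-p)^(n-k) = 0.26^10 ≈ 0.000001411671
P = 43758 * 0.08991947 * 0.000001411671 ≈ 0.005554

0.005554


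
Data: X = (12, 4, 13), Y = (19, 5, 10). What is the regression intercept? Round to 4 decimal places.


a = ybar - b*xbar, where b = sum((xi-xbar)(yi-ybar)) / sum((xi-xbar)^2)
n = 3, xbar = 29/3 ≈ 9.666667, ybar = 34/3 ≈ 11.333333
Sxy = sum((xi-xbar)(yi-ybar)) = 148/3 ≈ 49.333333
Sxx = sum((xi-xbar)^2) = 146/3 ≈ 48.666667
b = Sxy / Sxx = 74/73 ≈ 1.013699
a = 11.333333 - 1.013699 * 9.666667 = 112/73 ≈ 1.534247

1.5342


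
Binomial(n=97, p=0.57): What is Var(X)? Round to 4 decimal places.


Var = n*p*(1-p) = 97 * 0.57 * 0.43 = 23.7747

23.7747


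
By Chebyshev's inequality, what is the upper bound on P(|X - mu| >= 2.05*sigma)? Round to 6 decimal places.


P <= 1/k^2
k^2 = 2.05^2 = 4.2025
1/k^2 = 1 / 4.2025 = 400/1681 ≈ 0.23795360

0.237954


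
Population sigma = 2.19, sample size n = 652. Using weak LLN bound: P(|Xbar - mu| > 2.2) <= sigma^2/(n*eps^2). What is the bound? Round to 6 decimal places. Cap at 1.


bound = min(1, sigma^2/(n*eps^2))
sigma^2 = 2.19^2 = 4.7961
n*eps^2 = 652 * 2.2^2 = 652 * 4.84 = 3155.68
sigma^2/(n*eps^2) = 4.7961 / 3155.68 ≈ 0.00151983

0.001520


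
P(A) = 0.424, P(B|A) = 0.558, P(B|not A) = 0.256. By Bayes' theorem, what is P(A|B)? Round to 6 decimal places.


P(A|B) = P(B|A)*P(A) / P(B), P(B) = P(B|A)*P(A) + P(B|not A)*P(not A)
P(B|A)*P(A) = 0.558 * 0.424 = 0.236592
P(B|not A)*P(not A) = 0.256 * 0.576 = 0.147456
P(B) = 0.236592 + 0.147456 = 0.384048
P(A|B) = 0.236592 / 0.384048 = 1643/2667 ≈ 0.61604799

0.616048


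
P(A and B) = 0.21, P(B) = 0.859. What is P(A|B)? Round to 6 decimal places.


P(A|B) = P(A and B) / P(B) = 0.21 / 0.859 = 210/859 ≈ 0.24447031

0.244470


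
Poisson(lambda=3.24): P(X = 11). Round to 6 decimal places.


P = e^(-lam) * lam^k / k!
e^(-3.24) ≈ 0.03916390
lam^k = 3.24^11 ≈ 413042.853411
k! = 11! = 39916800
P = 0.03916390 * 413042.853411 / 39916800 ≈ 0.000405

0.000405


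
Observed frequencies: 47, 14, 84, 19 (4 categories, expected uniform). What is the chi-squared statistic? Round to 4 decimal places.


chi2 = sum((O-E)^2/E), E = total/4
total = 164, E = 164/4 = 41
(47 - 41)^2 / 41 = 36 / 41 = 36/41 ≈ 0.878049
(14 - 41)^2 / 41 = 729 / 41 = 729/41 ≈ 17.780488
(84 - 41)^2 / 41 = 1849 / 41 = 1849/41 ≈ 45.097561
(19 - 41)^2 / 41 = 484 / 41 = 484/41 ≈ 11.804878
chi2 = 3098/41 ≈ 75.560976

75.5610


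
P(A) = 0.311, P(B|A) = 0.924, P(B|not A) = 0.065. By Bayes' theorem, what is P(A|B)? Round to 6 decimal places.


P(A|B) = P(B|A)*P(A) / P(B), P(B) = P(B|A)*P(A) + P(B|not A)*P(not A)
P(B|A)*P(A) = 0.924 * 0.311 = 0.287364
P(B|not A)*P(not A) = 0.065 * 0.689 = 0.044785
P(B) = 0.287364 + 0.044785 = 0.332149
P(A|B) = 0.287364 / 0.332149 ≈ 0.86516593

0.865166


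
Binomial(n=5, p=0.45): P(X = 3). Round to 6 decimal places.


P = C(n,k) * p^k * (1-p)^(n-k)
C(5,3) = 10
p^k = 0.45^3 = 0.091125
(1-p)^(n-k) = 0.55^2 = 0.3025
P = 10 * 0.091125 * 0.3025 ≈ 0.275653

0.275653


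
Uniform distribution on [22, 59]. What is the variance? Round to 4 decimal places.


Var = (b-a)^2 / 12
(b-a)^2 = (59 - 22)^2 = 1369
Var = 1369/12 ≈ 114.083333

114.0833


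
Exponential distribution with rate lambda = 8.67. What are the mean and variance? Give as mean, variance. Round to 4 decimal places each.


mean = 1/lam, var = 1/lam^2
mean = 1 / 8.67 = 100/867 ≈ 0.115340
lam^2 = 8.67^2 = 75.1689
var = 1 / 75.1689 ≈ 0.013303

0.1153, 0.0133


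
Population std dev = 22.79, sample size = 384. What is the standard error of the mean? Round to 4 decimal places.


SE = sigma / sqrt(n)
sqrt(384) ≈ 19.595918
SE = 22.79 / 19.595918 ≈ 1.162997

1.1630


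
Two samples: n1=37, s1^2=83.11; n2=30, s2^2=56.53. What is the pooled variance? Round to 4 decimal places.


sp^2 = ((n1-1)*s1^2 + (n2-1)*s2^2)/(n1+n2-2)
(n1-1)*s1^2 = 36 * 83.11 = 2991.96
(n2-1)*s2^2 = 29 * 56.53 = 1639.37
numerator = 2991.96 + 1639.37 = 4631.33
n1+n2-2 = 65
sp^2 = 4631.33 / 65 = 463133/6500 ≈ 71.251231

71.2512


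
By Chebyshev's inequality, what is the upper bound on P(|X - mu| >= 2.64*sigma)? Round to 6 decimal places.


P <= 1/k^2
k^2 = 2.64^2 = 6.9696
1/k^2 = 1 / 6.9696 = 625/4356 ≈ 0.14348026

0.143480


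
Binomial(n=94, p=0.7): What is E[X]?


E[X] = n*p = 94 * 0.7 = 65.8

65.8


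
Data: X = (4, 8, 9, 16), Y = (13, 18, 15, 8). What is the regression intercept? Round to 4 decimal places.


a = ybar - b*xbar, where b = sum((xi-xbar)(yi-ybar)) / sum((xi-xbar)^2)
n = 4, xbar = 37/4 = 9.25, ybar = 54/4 = 13.5
Sxy = sum((xi-xbar)(yi-ybar)) = -40.5
Sxx = sum((xi-xbar)^2) = 74.75
b = Sxy / Sxx = -162/299 ≈ -0.541806
a = 13.5 - (-0.541806) * 9.25 = 5535/299 ≈ 18.511706

18.5117


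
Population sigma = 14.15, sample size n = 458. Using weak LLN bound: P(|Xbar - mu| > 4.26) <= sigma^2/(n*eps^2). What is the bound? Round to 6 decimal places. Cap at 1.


bound = min(1, sigma^2/(n*eps^2))
sigma^2 = 14.15^2 = 200.2225
n*eps^2 = 458 * 4.26^2 = 458 * 18.1476 = 8311.6008
sigma^2/(n*eps^2) = 200.2225 / 8311.6008 ≈ 0.02408952

0.024090


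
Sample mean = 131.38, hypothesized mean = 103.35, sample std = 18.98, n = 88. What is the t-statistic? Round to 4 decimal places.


t = (xbar - mu0) / (s/sqrt(n))
xbar - mu0 = 131.38 - 103.35 = 28.03
sqrt(88) ≈ 9.38083152
s/sqrt(n) = 18.98 / 9.38083152 ≈ 2.02327480
t = 28.03 / 2.02327480 ≈ 13.853778

13.8538


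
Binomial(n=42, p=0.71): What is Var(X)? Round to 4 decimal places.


Var = n*p*(1-p) = 42 * 0.71 * 0.29 = 8.6478

8.6478


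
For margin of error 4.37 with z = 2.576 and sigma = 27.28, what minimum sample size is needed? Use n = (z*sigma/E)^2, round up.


z*sigma/E = 2.576 * 27.28 / 4.37 = 38192/2375 ≈ 16.080842
(z*sigma/E)^2 ≈ 258.593483
round up: n = 259

259


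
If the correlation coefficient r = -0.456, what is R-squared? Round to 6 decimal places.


R^2 = r^2 = (-0.456)^2 = 0.207936

0.207936


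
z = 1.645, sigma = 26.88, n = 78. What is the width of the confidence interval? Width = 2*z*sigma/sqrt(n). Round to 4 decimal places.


width = 2*z*sigma/sqrt(n)
2*z*sigma = 2 * 1.645 * 26.88 = 88.4352
sqrt(78) ≈ 8.831761
width = 88.4352 / 8.831761 ≈ 10.013315

10.0133


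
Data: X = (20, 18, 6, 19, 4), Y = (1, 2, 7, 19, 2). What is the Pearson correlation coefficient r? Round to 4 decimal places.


r = sum((xi-xbar)(yi-ybar)) / sqrt(sum((xi-xbar)^2) * sum((yi-ybar)^2))
n = 5, xbar = 67/5 = 13.4, ybar = 31/5 = 6.2
Sxy = sum((xi-xbar)(yi-ybar)) = 51.6
Sxx = sum((xi-xbar)^2) = 239.2
Syy = sum((yi-ybar)^2) = 226.8
sqrt(Sxx*Syy) ≈ 232.917496
r = Sxy / sqrt(Sxx*Syy) = 51.6 / 232.917496 ≈ 0.221538

0.2215


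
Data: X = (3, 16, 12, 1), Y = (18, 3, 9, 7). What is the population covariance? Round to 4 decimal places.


Cov = (1/n)*sum((xi-xbar)(yi-ybar))
n = 4, xbar = 32/4 = 8, ybar = 37/4 = 9.25
sum((xi-xbar)(yi-ybar)) = -79
Cov = -79 / 4 = -19.75

-19.7500
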